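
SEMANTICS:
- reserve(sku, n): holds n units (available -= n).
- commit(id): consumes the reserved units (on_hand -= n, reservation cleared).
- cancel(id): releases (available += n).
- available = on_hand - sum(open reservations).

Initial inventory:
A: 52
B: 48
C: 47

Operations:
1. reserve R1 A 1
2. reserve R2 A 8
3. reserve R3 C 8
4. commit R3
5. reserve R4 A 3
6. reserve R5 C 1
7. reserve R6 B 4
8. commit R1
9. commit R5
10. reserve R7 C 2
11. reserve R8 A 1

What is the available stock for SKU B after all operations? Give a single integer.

Answer: 44

Derivation:
Step 1: reserve R1 A 1 -> on_hand[A=52 B=48 C=47] avail[A=51 B=48 C=47] open={R1}
Step 2: reserve R2 A 8 -> on_hand[A=52 B=48 C=47] avail[A=43 B=48 C=47] open={R1,R2}
Step 3: reserve R3 C 8 -> on_hand[A=52 B=48 C=47] avail[A=43 B=48 C=39] open={R1,R2,R3}
Step 4: commit R3 -> on_hand[A=52 B=48 C=39] avail[A=43 B=48 C=39] open={R1,R2}
Step 5: reserve R4 A 3 -> on_hand[A=52 B=48 C=39] avail[A=40 B=48 C=39] open={R1,R2,R4}
Step 6: reserve R5 C 1 -> on_hand[A=52 B=48 C=39] avail[A=40 B=48 C=38] open={R1,R2,R4,R5}
Step 7: reserve R6 B 4 -> on_hand[A=52 B=48 C=39] avail[A=40 B=44 C=38] open={R1,R2,R4,R5,R6}
Step 8: commit R1 -> on_hand[A=51 B=48 C=39] avail[A=40 B=44 C=38] open={R2,R4,R5,R6}
Step 9: commit R5 -> on_hand[A=51 B=48 C=38] avail[A=40 B=44 C=38] open={R2,R4,R6}
Step 10: reserve R7 C 2 -> on_hand[A=51 B=48 C=38] avail[A=40 B=44 C=36] open={R2,R4,R6,R7}
Step 11: reserve R8 A 1 -> on_hand[A=51 B=48 C=38] avail[A=39 B=44 C=36] open={R2,R4,R6,R7,R8}
Final available[B] = 44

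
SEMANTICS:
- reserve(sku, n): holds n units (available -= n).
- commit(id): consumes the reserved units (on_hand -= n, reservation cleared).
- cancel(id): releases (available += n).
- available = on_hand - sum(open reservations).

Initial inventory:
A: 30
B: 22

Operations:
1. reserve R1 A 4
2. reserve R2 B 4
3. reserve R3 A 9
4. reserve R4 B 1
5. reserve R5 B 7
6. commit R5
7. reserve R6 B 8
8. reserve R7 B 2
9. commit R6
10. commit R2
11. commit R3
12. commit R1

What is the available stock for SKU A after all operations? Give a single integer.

Answer: 17

Derivation:
Step 1: reserve R1 A 4 -> on_hand[A=30 B=22] avail[A=26 B=22] open={R1}
Step 2: reserve R2 B 4 -> on_hand[A=30 B=22] avail[A=26 B=18] open={R1,R2}
Step 3: reserve R3 A 9 -> on_hand[A=30 B=22] avail[A=17 B=18] open={R1,R2,R3}
Step 4: reserve R4 B 1 -> on_hand[A=30 B=22] avail[A=17 B=17] open={R1,R2,R3,R4}
Step 5: reserve R5 B 7 -> on_hand[A=30 B=22] avail[A=17 B=10] open={R1,R2,R3,R4,R5}
Step 6: commit R5 -> on_hand[A=30 B=15] avail[A=17 B=10] open={R1,R2,R3,R4}
Step 7: reserve R6 B 8 -> on_hand[A=30 B=15] avail[A=17 B=2] open={R1,R2,R3,R4,R6}
Step 8: reserve R7 B 2 -> on_hand[A=30 B=15] avail[A=17 B=0] open={R1,R2,R3,R4,R6,R7}
Step 9: commit R6 -> on_hand[A=30 B=7] avail[A=17 B=0] open={R1,R2,R3,R4,R7}
Step 10: commit R2 -> on_hand[A=30 B=3] avail[A=17 B=0] open={R1,R3,R4,R7}
Step 11: commit R3 -> on_hand[A=21 B=3] avail[A=17 B=0] open={R1,R4,R7}
Step 12: commit R1 -> on_hand[A=17 B=3] avail[A=17 B=0] open={R4,R7}
Final available[A] = 17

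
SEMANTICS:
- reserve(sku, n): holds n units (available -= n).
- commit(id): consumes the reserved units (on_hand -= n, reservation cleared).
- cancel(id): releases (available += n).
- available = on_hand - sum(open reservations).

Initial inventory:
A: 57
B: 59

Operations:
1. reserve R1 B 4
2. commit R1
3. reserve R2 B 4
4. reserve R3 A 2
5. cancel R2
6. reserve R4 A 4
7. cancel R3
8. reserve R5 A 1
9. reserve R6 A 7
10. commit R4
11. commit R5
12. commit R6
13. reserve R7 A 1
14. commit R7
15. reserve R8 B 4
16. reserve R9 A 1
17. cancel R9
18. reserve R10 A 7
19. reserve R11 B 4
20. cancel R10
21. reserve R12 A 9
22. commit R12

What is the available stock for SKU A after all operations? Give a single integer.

Answer: 35

Derivation:
Step 1: reserve R1 B 4 -> on_hand[A=57 B=59] avail[A=57 B=55] open={R1}
Step 2: commit R1 -> on_hand[A=57 B=55] avail[A=57 B=55] open={}
Step 3: reserve R2 B 4 -> on_hand[A=57 B=55] avail[A=57 B=51] open={R2}
Step 4: reserve R3 A 2 -> on_hand[A=57 B=55] avail[A=55 B=51] open={R2,R3}
Step 5: cancel R2 -> on_hand[A=57 B=55] avail[A=55 B=55] open={R3}
Step 6: reserve R4 A 4 -> on_hand[A=57 B=55] avail[A=51 B=55] open={R3,R4}
Step 7: cancel R3 -> on_hand[A=57 B=55] avail[A=53 B=55] open={R4}
Step 8: reserve R5 A 1 -> on_hand[A=57 B=55] avail[A=52 B=55] open={R4,R5}
Step 9: reserve R6 A 7 -> on_hand[A=57 B=55] avail[A=45 B=55] open={R4,R5,R6}
Step 10: commit R4 -> on_hand[A=53 B=55] avail[A=45 B=55] open={R5,R6}
Step 11: commit R5 -> on_hand[A=52 B=55] avail[A=45 B=55] open={R6}
Step 12: commit R6 -> on_hand[A=45 B=55] avail[A=45 B=55] open={}
Step 13: reserve R7 A 1 -> on_hand[A=45 B=55] avail[A=44 B=55] open={R7}
Step 14: commit R7 -> on_hand[A=44 B=55] avail[A=44 B=55] open={}
Step 15: reserve R8 B 4 -> on_hand[A=44 B=55] avail[A=44 B=51] open={R8}
Step 16: reserve R9 A 1 -> on_hand[A=44 B=55] avail[A=43 B=51] open={R8,R9}
Step 17: cancel R9 -> on_hand[A=44 B=55] avail[A=44 B=51] open={R8}
Step 18: reserve R10 A 7 -> on_hand[A=44 B=55] avail[A=37 B=51] open={R10,R8}
Step 19: reserve R11 B 4 -> on_hand[A=44 B=55] avail[A=37 B=47] open={R10,R11,R8}
Step 20: cancel R10 -> on_hand[A=44 B=55] avail[A=44 B=47] open={R11,R8}
Step 21: reserve R12 A 9 -> on_hand[A=44 B=55] avail[A=35 B=47] open={R11,R12,R8}
Step 22: commit R12 -> on_hand[A=35 B=55] avail[A=35 B=47] open={R11,R8}
Final available[A] = 35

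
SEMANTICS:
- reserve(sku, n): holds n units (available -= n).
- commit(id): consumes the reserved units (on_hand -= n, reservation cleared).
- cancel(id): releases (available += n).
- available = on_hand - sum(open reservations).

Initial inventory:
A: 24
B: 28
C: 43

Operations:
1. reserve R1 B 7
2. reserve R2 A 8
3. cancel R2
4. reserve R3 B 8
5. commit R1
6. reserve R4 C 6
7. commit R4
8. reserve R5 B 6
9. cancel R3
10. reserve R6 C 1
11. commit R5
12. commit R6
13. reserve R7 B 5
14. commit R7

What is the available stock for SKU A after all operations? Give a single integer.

Step 1: reserve R1 B 7 -> on_hand[A=24 B=28 C=43] avail[A=24 B=21 C=43] open={R1}
Step 2: reserve R2 A 8 -> on_hand[A=24 B=28 C=43] avail[A=16 B=21 C=43] open={R1,R2}
Step 3: cancel R2 -> on_hand[A=24 B=28 C=43] avail[A=24 B=21 C=43] open={R1}
Step 4: reserve R3 B 8 -> on_hand[A=24 B=28 C=43] avail[A=24 B=13 C=43] open={R1,R3}
Step 5: commit R1 -> on_hand[A=24 B=21 C=43] avail[A=24 B=13 C=43] open={R3}
Step 6: reserve R4 C 6 -> on_hand[A=24 B=21 C=43] avail[A=24 B=13 C=37] open={R3,R4}
Step 7: commit R4 -> on_hand[A=24 B=21 C=37] avail[A=24 B=13 C=37] open={R3}
Step 8: reserve R5 B 6 -> on_hand[A=24 B=21 C=37] avail[A=24 B=7 C=37] open={R3,R5}
Step 9: cancel R3 -> on_hand[A=24 B=21 C=37] avail[A=24 B=15 C=37] open={R5}
Step 10: reserve R6 C 1 -> on_hand[A=24 B=21 C=37] avail[A=24 B=15 C=36] open={R5,R6}
Step 11: commit R5 -> on_hand[A=24 B=15 C=37] avail[A=24 B=15 C=36] open={R6}
Step 12: commit R6 -> on_hand[A=24 B=15 C=36] avail[A=24 B=15 C=36] open={}
Step 13: reserve R7 B 5 -> on_hand[A=24 B=15 C=36] avail[A=24 B=10 C=36] open={R7}
Step 14: commit R7 -> on_hand[A=24 B=10 C=36] avail[A=24 B=10 C=36] open={}
Final available[A] = 24

Answer: 24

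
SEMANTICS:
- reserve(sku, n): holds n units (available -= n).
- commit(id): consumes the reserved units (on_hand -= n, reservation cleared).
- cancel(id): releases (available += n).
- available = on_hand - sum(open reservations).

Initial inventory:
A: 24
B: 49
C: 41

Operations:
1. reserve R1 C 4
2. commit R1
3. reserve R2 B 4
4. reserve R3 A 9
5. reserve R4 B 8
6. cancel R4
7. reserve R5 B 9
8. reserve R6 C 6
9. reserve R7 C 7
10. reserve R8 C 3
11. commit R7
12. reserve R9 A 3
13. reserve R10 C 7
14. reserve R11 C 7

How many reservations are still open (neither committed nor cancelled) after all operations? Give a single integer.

Step 1: reserve R1 C 4 -> on_hand[A=24 B=49 C=41] avail[A=24 B=49 C=37] open={R1}
Step 2: commit R1 -> on_hand[A=24 B=49 C=37] avail[A=24 B=49 C=37] open={}
Step 3: reserve R2 B 4 -> on_hand[A=24 B=49 C=37] avail[A=24 B=45 C=37] open={R2}
Step 4: reserve R3 A 9 -> on_hand[A=24 B=49 C=37] avail[A=15 B=45 C=37] open={R2,R3}
Step 5: reserve R4 B 8 -> on_hand[A=24 B=49 C=37] avail[A=15 B=37 C=37] open={R2,R3,R4}
Step 6: cancel R4 -> on_hand[A=24 B=49 C=37] avail[A=15 B=45 C=37] open={R2,R3}
Step 7: reserve R5 B 9 -> on_hand[A=24 B=49 C=37] avail[A=15 B=36 C=37] open={R2,R3,R5}
Step 8: reserve R6 C 6 -> on_hand[A=24 B=49 C=37] avail[A=15 B=36 C=31] open={R2,R3,R5,R6}
Step 9: reserve R7 C 7 -> on_hand[A=24 B=49 C=37] avail[A=15 B=36 C=24] open={R2,R3,R5,R6,R7}
Step 10: reserve R8 C 3 -> on_hand[A=24 B=49 C=37] avail[A=15 B=36 C=21] open={R2,R3,R5,R6,R7,R8}
Step 11: commit R7 -> on_hand[A=24 B=49 C=30] avail[A=15 B=36 C=21] open={R2,R3,R5,R6,R8}
Step 12: reserve R9 A 3 -> on_hand[A=24 B=49 C=30] avail[A=12 B=36 C=21] open={R2,R3,R5,R6,R8,R9}
Step 13: reserve R10 C 7 -> on_hand[A=24 B=49 C=30] avail[A=12 B=36 C=14] open={R10,R2,R3,R5,R6,R8,R9}
Step 14: reserve R11 C 7 -> on_hand[A=24 B=49 C=30] avail[A=12 B=36 C=7] open={R10,R11,R2,R3,R5,R6,R8,R9}
Open reservations: ['R10', 'R11', 'R2', 'R3', 'R5', 'R6', 'R8', 'R9'] -> 8

Answer: 8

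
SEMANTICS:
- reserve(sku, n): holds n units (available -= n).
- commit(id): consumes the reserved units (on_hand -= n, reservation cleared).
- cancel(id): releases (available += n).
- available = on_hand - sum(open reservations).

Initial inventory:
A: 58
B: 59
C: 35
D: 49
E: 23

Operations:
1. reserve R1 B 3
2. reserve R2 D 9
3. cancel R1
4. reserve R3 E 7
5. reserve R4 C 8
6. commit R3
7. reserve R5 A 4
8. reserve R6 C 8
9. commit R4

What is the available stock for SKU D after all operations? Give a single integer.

Step 1: reserve R1 B 3 -> on_hand[A=58 B=59 C=35 D=49 E=23] avail[A=58 B=56 C=35 D=49 E=23] open={R1}
Step 2: reserve R2 D 9 -> on_hand[A=58 B=59 C=35 D=49 E=23] avail[A=58 B=56 C=35 D=40 E=23] open={R1,R2}
Step 3: cancel R1 -> on_hand[A=58 B=59 C=35 D=49 E=23] avail[A=58 B=59 C=35 D=40 E=23] open={R2}
Step 4: reserve R3 E 7 -> on_hand[A=58 B=59 C=35 D=49 E=23] avail[A=58 B=59 C=35 D=40 E=16] open={R2,R3}
Step 5: reserve R4 C 8 -> on_hand[A=58 B=59 C=35 D=49 E=23] avail[A=58 B=59 C=27 D=40 E=16] open={R2,R3,R4}
Step 6: commit R3 -> on_hand[A=58 B=59 C=35 D=49 E=16] avail[A=58 B=59 C=27 D=40 E=16] open={R2,R4}
Step 7: reserve R5 A 4 -> on_hand[A=58 B=59 C=35 D=49 E=16] avail[A=54 B=59 C=27 D=40 E=16] open={R2,R4,R5}
Step 8: reserve R6 C 8 -> on_hand[A=58 B=59 C=35 D=49 E=16] avail[A=54 B=59 C=19 D=40 E=16] open={R2,R4,R5,R6}
Step 9: commit R4 -> on_hand[A=58 B=59 C=27 D=49 E=16] avail[A=54 B=59 C=19 D=40 E=16] open={R2,R5,R6}
Final available[D] = 40

Answer: 40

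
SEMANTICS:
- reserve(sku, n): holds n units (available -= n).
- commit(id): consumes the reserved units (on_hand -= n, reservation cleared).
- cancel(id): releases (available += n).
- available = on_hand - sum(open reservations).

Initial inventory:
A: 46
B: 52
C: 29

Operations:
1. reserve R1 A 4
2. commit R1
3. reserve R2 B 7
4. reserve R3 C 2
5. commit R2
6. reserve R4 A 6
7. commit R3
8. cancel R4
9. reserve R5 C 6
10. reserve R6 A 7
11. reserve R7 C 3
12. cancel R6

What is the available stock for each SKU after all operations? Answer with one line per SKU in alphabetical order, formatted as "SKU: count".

Answer: A: 42
B: 45
C: 18

Derivation:
Step 1: reserve R1 A 4 -> on_hand[A=46 B=52 C=29] avail[A=42 B=52 C=29] open={R1}
Step 2: commit R1 -> on_hand[A=42 B=52 C=29] avail[A=42 B=52 C=29] open={}
Step 3: reserve R2 B 7 -> on_hand[A=42 B=52 C=29] avail[A=42 B=45 C=29] open={R2}
Step 4: reserve R3 C 2 -> on_hand[A=42 B=52 C=29] avail[A=42 B=45 C=27] open={R2,R3}
Step 5: commit R2 -> on_hand[A=42 B=45 C=29] avail[A=42 B=45 C=27] open={R3}
Step 6: reserve R4 A 6 -> on_hand[A=42 B=45 C=29] avail[A=36 B=45 C=27] open={R3,R4}
Step 7: commit R3 -> on_hand[A=42 B=45 C=27] avail[A=36 B=45 C=27] open={R4}
Step 8: cancel R4 -> on_hand[A=42 B=45 C=27] avail[A=42 B=45 C=27] open={}
Step 9: reserve R5 C 6 -> on_hand[A=42 B=45 C=27] avail[A=42 B=45 C=21] open={R5}
Step 10: reserve R6 A 7 -> on_hand[A=42 B=45 C=27] avail[A=35 B=45 C=21] open={R5,R6}
Step 11: reserve R7 C 3 -> on_hand[A=42 B=45 C=27] avail[A=35 B=45 C=18] open={R5,R6,R7}
Step 12: cancel R6 -> on_hand[A=42 B=45 C=27] avail[A=42 B=45 C=18] open={R5,R7}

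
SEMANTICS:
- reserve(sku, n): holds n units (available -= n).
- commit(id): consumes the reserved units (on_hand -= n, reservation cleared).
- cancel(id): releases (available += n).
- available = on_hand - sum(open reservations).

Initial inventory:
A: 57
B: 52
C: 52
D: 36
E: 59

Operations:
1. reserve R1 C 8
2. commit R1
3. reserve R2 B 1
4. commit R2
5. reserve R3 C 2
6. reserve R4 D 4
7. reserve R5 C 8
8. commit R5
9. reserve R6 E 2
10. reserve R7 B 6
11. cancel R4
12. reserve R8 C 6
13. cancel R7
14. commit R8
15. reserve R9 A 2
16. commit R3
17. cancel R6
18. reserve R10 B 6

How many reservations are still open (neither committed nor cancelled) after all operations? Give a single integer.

Answer: 2

Derivation:
Step 1: reserve R1 C 8 -> on_hand[A=57 B=52 C=52 D=36 E=59] avail[A=57 B=52 C=44 D=36 E=59] open={R1}
Step 2: commit R1 -> on_hand[A=57 B=52 C=44 D=36 E=59] avail[A=57 B=52 C=44 D=36 E=59] open={}
Step 3: reserve R2 B 1 -> on_hand[A=57 B=52 C=44 D=36 E=59] avail[A=57 B=51 C=44 D=36 E=59] open={R2}
Step 4: commit R2 -> on_hand[A=57 B=51 C=44 D=36 E=59] avail[A=57 B=51 C=44 D=36 E=59] open={}
Step 5: reserve R3 C 2 -> on_hand[A=57 B=51 C=44 D=36 E=59] avail[A=57 B=51 C=42 D=36 E=59] open={R3}
Step 6: reserve R4 D 4 -> on_hand[A=57 B=51 C=44 D=36 E=59] avail[A=57 B=51 C=42 D=32 E=59] open={R3,R4}
Step 7: reserve R5 C 8 -> on_hand[A=57 B=51 C=44 D=36 E=59] avail[A=57 B=51 C=34 D=32 E=59] open={R3,R4,R5}
Step 8: commit R5 -> on_hand[A=57 B=51 C=36 D=36 E=59] avail[A=57 B=51 C=34 D=32 E=59] open={R3,R4}
Step 9: reserve R6 E 2 -> on_hand[A=57 B=51 C=36 D=36 E=59] avail[A=57 B=51 C=34 D=32 E=57] open={R3,R4,R6}
Step 10: reserve R7 B 6 -> on_hand[A=57 B=51 C=36 D=36 E=59] avail[A=57 B=45 C=34 D=32 E=57] open={R3,R4,R6,R7}
Step 11: cancel R4 -> on_hand[A=57 B=51 C=36 D=36 E=59] avail[A=57 B=45 C=34 D=36 E=57] open={R3,R6,R7}
Step 12: reserve R8 C 6 -> on_hand[A=57 B=51 C=36 D=36 E=59] avail[A=57 B=45 C=28 D=36 E=57] open={R3,R6,R7,R8}
Step 13: cancel R7 -> on_hand[A=57 B=51 C=36 D=36 E=59] avail[A=57 B=51 C=28 D=36 E=57] open={R3,R6,R8}
Step 14: commit R8 -> on_hand[A=57 B=51 C=30 D=36 E=59] avail[A=57 B=51 C=28 D=36 E=57] open={R3,R6}
Step 15: reserve R9 A 2 -> on_hand[A=57 B=51 C=30 D=36 E=59] avail[A=55 B=51 C=28 D=36 E=57] open={R3,R6,R9}
Step 16: commit R3 -> on_hand[A=57 B=51 C=28 D=36 E=59] avail[A=55 B=51 C=28 D=36 E=57] open={R6,R9}
Step 17: cancel R6 -> on_hand[A=57 B=51 C=28 D=36 E=59] avail[A=55 B=51 C=28 D=36 E=59] open={R9}
Step 18: reserve R10 B 6 -> on_hand[A=57 B=51 C=28 D=36 E=59] avail[A=55 B=45 C=28 D=36 E=59] open={R10,R9}
Open reservations: ['R10', 'R9'] -> 2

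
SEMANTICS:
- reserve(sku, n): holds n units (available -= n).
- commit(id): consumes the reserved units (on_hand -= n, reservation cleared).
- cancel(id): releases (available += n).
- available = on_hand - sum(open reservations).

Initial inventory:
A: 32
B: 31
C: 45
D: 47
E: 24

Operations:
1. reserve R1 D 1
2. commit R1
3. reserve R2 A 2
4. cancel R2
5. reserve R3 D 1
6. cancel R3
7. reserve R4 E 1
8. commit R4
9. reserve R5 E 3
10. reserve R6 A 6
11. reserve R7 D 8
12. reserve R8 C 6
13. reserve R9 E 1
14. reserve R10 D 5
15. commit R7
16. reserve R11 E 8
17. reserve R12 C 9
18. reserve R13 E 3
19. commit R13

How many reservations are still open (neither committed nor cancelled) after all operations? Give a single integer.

Step 1: reserve R1 D 1 -> on_hand[A=32 B=31 C=45 D=47 E=24] avail[A=32 B=31 C=45 D=46 E=24] open={R1}
Step 2: commit R1 -> on_hand[A=32 B=31 C=45 D=46 E=24] avail[A=32 B=31 C=45 D=46 E=24] open={}
Step 3: reserve R2 A 2 -> on_hand[A=32 B=31 C=45 D=46 E=24] avail[A=30 B=31 C=45 D=46 E=24] open={R2}
Step 4: cancel R2 -> on_hand[A=32 B=31 C=45 D=46 E=24] avail[A=32 B=31 C=45 D=46 E=24] open={}
Step 5: reserve R3 D 1 -> on_hand[A=32 B=31 C=45 D=46 E=24] avail[A=32 B=31 C=45 D=45 E=24] open={R3}
Step 6: cancel R3 -> on_hand[A=32 B=31 C=45 D=46 E=24] avail[A=32 B=31 C=45 D=46 E=24] open={}
Step 7: reserve R4 E 1 -> on_hand[A=32 B=31 C=45 D=46 E=24] avail[A=32 B=31 C=45 D=46 E=23] open={R4}
Step 8: commit R4 -> on_hand[A=32 B=31 C=45 D=46 E=23] avail[A=32 B=31 C=45 D=46 E=23] open={}
Step 9: reserve R5 E 3 -> on_hand[A=32 B=31 C=45 D=46 E=23] avail[A=32 B=31 C=45 D=46 E=20] open={R5}
Step 10: reserve R6 A 6 -> on_hand[A=32 B=31 C=45 D=46 E=23] avail[A=26 B=31 C=45 D=46 E=20] open={R5,R6}
Step 11: reserve R7 D 8 -> on_hand[A=32 B=31 C=45 D=46 E=23] avail[A=26 B=31 C=45 D=38 E=20] open={R5,R6,R7}
Step 12: reserve R8 C 6 -> on_hand[A=32 B=31 C=45 D=46 E=23] avail[A=26 B=31 C=39 D=38 E=20] open={R5,R6,R7,R8}
Step 13: reserve R9 E 1 -> on_hand[A=32 B=31 C=45 D=46 E=23] avail[A=26 B=31 C=39 D=38 E=19] open={R5,R6,R7,R8,R9}
Step 14: reserve R10 D 5 -> on_hand[A=32 B=31 C=45 D=46 E=23] avail[A=26 B=31 C=39 D=33 E=19] open={R10,R5,R6,R7,R8,R9}
Step 15: commit R7 -> on_hand[A=32 B=31 C=45 D=38 E=23] avail[A=26 B=31 C=39 D=33 E=19] open={R10,R5,R6,R8,R9}
Step 16: reserve R11 E 8 -> on_hand[A=32 B=31 C=45 D=38 E=23] avail[A=26 B=31 C=39 D=33 E=11] open={R10,R11,R5,R6,R8,R9}
Step 17: reserve R12 C 9 -> on_hand[A=32 B=31 C=45 D=38 E=23] avail[A=26 B=31 C=30 D=33 E=11] open={R10,R11,R12,R5,R6,R8,R9}
Step 18: reserve R13 E 3 -> on_hand[A=32 B=31 C=45 D=38 E=23] avail[A=26 B=31 C=30 D=33 E=8] open={R10,R11,R12,R13,R5,R6,R8,R9}
Step 19: commit R13 -> on_hand[A=32 B=31 C=45 D=38 E=20] avail[A=26 B=31 C=30 D=33 E=8] open={R10,R11,R12,R5,R6,R8,R9}
Open reservations: ['R10', 'R11', 'R12', 'R5', 'R6', 'R8', 'R9'] -> 7

Answer: 7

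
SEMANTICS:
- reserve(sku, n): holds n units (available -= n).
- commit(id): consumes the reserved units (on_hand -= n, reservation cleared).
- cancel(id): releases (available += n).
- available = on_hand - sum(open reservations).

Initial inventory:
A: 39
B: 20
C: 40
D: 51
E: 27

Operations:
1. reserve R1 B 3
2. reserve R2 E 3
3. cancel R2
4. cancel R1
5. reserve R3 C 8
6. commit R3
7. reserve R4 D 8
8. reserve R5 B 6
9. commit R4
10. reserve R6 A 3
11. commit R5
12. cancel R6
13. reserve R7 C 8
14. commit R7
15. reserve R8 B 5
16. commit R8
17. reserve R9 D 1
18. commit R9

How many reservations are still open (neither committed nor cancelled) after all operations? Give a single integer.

Answer: 0

Derivation:
Step 1: reserve R1 B 3 -> on_hand[A=39 B=20 C=40 D=51 E=27] avail[A=39 B=17 C=40 D=51 E=27] open={R1}
Step 2: reserve R2 E 3 -> on_hand[A=39 B=20 C=40 D=51 E=27] avail[A=39 B=17 C=40 D=51 E=24] open={R1,R2}
Step 3: cancel R2 -> on_hand[A=39 B=20 C=40 D=51 E=27] avail[A=39 B=17 C=40 D=51 E=27] open={R1}
Step 4: cancel R1 -> on_hand[A=39 B=20 C=40 D=51 E=27] avail[A=39 B=20 C=40 D=51 E=27] open={}
Step 5: reserve R3 C 8 -> on_hand[A=39 B=20 C=40 D=51 E=27] avail[A=39 B=20 C=32 D=51 E=27] open={R3}
Step 6: commit R3 -> on_hand[A=39 B=20 C=32 D=51 E=27] avail[A=39 B=20 C=32 D=51 E=27] open={}
Step 7: reserve R4 D 8 -> on_hand[A=39 B=20 C=32 D=51 E=27] avail[A=39 B=20 C=32 D=43 E=27] open={R4}
Step 8: reserve R5 B 6 -> on_hand[A=39 B=20 C=32 D=51 E=27] avail[A=39 B=14 C=32 D=43 E=27] open={R4,R5}
Step 9: commit R4 -> on_hand[A=39 B=20 C=32 D=43 E=27] avail[A=39 B=14 C=32 D=43 E=27] open={R5}
Step 10: reserve R6 A 3 -> on_hand[A=39 B=20 C=32 D=43 E=27] avail[A=36 B=14 C=32 D=43 E=27] open={R5,R6}
Step 11: commit R5 -> on_hand[A=39 B=14 C=32 D=43 E=27] avail[A=36 B=14 C=32 D=43 E=27] open={R6}
Step 12: cancel R6 -> on_hand[A=39 B=14 C=32 D=43 E=27] avail[A=39 B=14 C=32 D=43 E=27] open={}
Step 13: reserve R7 C 8 -> on_hand[A=39 B=14 C=32 D=43 E=27] avail[A=39 B=14 C=24 D=43 E=27] open={R7}
Step 14: commit R7 -> on_hand[A=39 B=14 C=24 D=43 E=27] avail[A=39 B=14 C=24 D=43 E=27] open={}
Step 15: reserve R8 B 5 -> on_hand[A=39 B=14 C=24 D=43 E=27] avail[A=39 B=9 C=24 D=43 E=27] open={R8}
Step 16: commit R8 -> on_hand[A=39 B=9 C=24 D=43 E=27] avail[A=39 B=9 C=24 D=43 E=27] open={}
Step 17: reserve R9 D 1 -> on_hand[A=39 B=9 C=24 D=43 E=27] avail[A=39 B=9 C=24 D=42 E=27] open={R9}
Step 18: commit R9 -> on_hand[A=39 B=9 C=24 D=42 E=27] avail[A=39 B=9 C=24 D=42 E=27] open={}
Open reservations: [] -> 0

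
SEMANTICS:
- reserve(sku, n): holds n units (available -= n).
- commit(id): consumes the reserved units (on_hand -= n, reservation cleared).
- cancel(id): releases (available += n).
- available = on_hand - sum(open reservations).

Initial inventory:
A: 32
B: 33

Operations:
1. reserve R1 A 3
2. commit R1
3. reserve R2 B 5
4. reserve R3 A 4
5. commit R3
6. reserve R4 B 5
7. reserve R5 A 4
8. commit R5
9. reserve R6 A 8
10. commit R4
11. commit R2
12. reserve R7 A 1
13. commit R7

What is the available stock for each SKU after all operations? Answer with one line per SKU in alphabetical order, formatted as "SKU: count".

Answer: A: 12
B: 23

Derivation:
Step 1: reserve R1 A 3 -> on_hand[A=32 B=33] avail[A=29 B=33] open={R1}
Step 2: commit R1 -> on_hand[A=29 B=33] avail[A=29 B=33] open={}
Step 3: reserve R2 B 5 -> on_hand[A=29 B=33] avail[A=29 B=28] open={R2}
Step 4: reserve R3 A 4 -> on_hand[A=29 B=33] avail[A=25 B=28] open={R2,R3}
Step 5: commit R3 -> on_hand[A=25 B=33] avail[A=25 B=28] open={R2}
Step 6: reserve R4 B 5 -> on_hand[A=25 B=33] avail[A=25 B=23] open={R2,R4}
Step 7: reserve R5 A 4 -> on_hand[A=25 B=33] avail[A=21 B=23] open={R2,R4,R5}
Step 8: commit R5 -> on_hand[A=21 B=33] avail[A=21 B=23] open={R2,R4}
Step 9: reserve R6 A 8 -> on_hand[A=21 B=33] avail[A=13 B=23] open={R2,R4,R6}
Step 10: commit R4 -> on_hand[A=21 B=28] avail[A=13 B=23] open={R2,R6}
Step 11: commit R2 -> on_hand[A=21 B=23] avail[A=13 B=23] open={R6}
Step 12: reserve R7 A 1 -> on_hand[A=21 B=23] avail[A=12 B=23] open={R6,R7}
Step 13: commit R7 -> on_hand[A=20 B=23] avail[A=12 B=23] open={R6}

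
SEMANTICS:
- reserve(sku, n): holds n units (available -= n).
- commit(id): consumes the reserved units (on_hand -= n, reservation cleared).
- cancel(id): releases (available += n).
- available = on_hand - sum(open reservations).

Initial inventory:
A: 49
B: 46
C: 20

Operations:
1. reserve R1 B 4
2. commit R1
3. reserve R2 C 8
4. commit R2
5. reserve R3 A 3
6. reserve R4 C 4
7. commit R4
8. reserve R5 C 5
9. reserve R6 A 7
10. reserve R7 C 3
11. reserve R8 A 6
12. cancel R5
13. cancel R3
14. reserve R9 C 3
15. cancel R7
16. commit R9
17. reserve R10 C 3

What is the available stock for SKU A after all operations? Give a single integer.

Step 1: reserve R1 B 4 -> on_hand[A=49 B=46 C=20] avail[A=49 B=42 C=20] open={R1}
Step 2: commit R1 -> on_hand[A=49 B=42 C=20] avail[A=49 B=42 C=20] open={}
Step 3: reserve R2 C 8 -> on_hand[A=49 B=42 C=20] avail[A=49 B=42 C=12] open={R2}
Step 4: commit R2 -> on_hand[A=49 B=42 C=12] avail[A=49 B=42 C=12] open={}
Step 5: reserve R3 A 3 -> on_hand[A=49 B=42 C=12] avail[A=46 B=42 C=12] open={R3}
Step 6: reserve R4 C 4 -> on_hand[A=49 B=42 C=12] avail[A=46 B=42 C=8] open={R3,R4}
Step 7: commit R4 -> on_hand[A=49 B=42 C=8] avail[A=46 B=42 C=8] open={R3}
Step 8: reserve R5 C 5 -> on_hand[A=49 B=42 C=8] avail[A=46 B=42 C=3] open={R3,R5}
Step 9: reserve R6 A 7 -> on_hand[A=49 B=42 C=8] avail[A=39 B=42 C=3] open={R3,R5,R6}
Step 10: reserve R7 C 3 -> on_hand[A=49 B=42 C=8] avail[A=39 B=42 C=0] open={R3,R5,R6,R7}
Step 11: reserve R8 A 6 -> on_hand[A=49 B=42 C=8] avail[A=33 B=42 C=0] open={R3,R5,R6,R7,R8}
Step 12: cancel R5 -> on_hand[A=49 B=42 C=8] avail[A=33 B=42 C=5] open={R3,R6,R7,R8}
Step 13: cancel R3 -> on_hand[A=49 B=42 C=8] avail[A=36 B=42 C=5] open={R6,R7,R8}
Step 14: reserve R9 C 3 -> on_hand[A=49 B=42 C=8] avail[A=36 B=42 C=2] open={R6,R7,R8,R9}
Step 15: cancel R7 -> on_hand[A=49 B=42 C=8] avail[A=36 B=42 C=5] open={R6,R8,R9}
Step 16: commit R9 -> on_hand[A=49 B=42 C=5] avail[A=36 B=42 C=5] open={R6,R8}
Step 17: reserve R10 C 3 -> on_hand[A=49 B=42 C=5] avail[A=36 B=42 C=2] open={R10,R6,R8}
Final available[A] = 36

Answer: 36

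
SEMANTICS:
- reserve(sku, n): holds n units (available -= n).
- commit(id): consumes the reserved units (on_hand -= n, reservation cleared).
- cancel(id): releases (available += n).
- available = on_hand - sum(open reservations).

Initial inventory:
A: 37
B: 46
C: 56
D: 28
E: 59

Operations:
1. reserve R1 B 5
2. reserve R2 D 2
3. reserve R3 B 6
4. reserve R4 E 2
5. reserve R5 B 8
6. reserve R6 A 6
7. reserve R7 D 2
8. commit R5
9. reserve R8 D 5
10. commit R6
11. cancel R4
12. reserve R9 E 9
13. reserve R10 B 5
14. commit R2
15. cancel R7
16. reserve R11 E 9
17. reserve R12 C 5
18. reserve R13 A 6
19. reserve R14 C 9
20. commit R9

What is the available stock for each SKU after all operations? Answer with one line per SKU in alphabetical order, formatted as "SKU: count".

Step 1: reserve R1 B 5 -> on_hand[A=37 B=46 C=56 D=28 E=59] avail[A=37 B=41 C=56 D=28 E=59] open={R1}
Step 2: reserve R2 D 2 -> on_hand[A=37 B=46 C=56 D=28 E=59] avail[A=37 B=41 C=56 D=26 E=59] open={R1,R2}
Step 3: reserve R3 B 6 -> on_hand[A=37 B=46 C=56 D=28 E=59] avail[A=37 B=35 C=56 D=26 E=59] open={R1,R2,R3}
Step 4: reserve R4 E 2 -> on_hand[A=37 B=46 C=56 D=28 E=59] avail[A=37 B=35 C=56 D=26 E=57] open={R1,R2,R3,R4}
Step 5: reserve R5 B 8 -> on_hand[A=37 B=46 C=56 D=28 E=59] avail[A=37 B=27 C=56 D=26 E=57] open={R1,R2,R3,R4,R5}
Step 6: reserve R6 A 6 -> on_hand[A=37 B=46 C=56 D=28 E=59] avail[A=31 B=27 C=56 D=26 E=57] open={R1,R2,R3,R4,R5,R6}
Step 7: reserve R7 D 2 -> on_hand[A=37 B=46 C=56 D=28 E=59] avail[A=31 B=27 C=56 D=24 E=57] open={R1,R2,R3,R4,R5,R6,R7}
Step 8: commit R5 -> on_hand[A=37 B=38 C=56 D=28 E=59] avail[A=31 B=27 C=56 D=24 E=57] open={R1,R2,R3,R4,R6,R7}
Step 9: reserve R8 D 5 -> on_hand[A=37 B=38 C=56 D=28 E=59] avail[A=31 B=27 C=56 D=19 E=57] open={R1,R2,R3,R4,R6,R7,R8}
Step 10: commit R6 -> on_hand[A=31 B=38 C=56 D=28 E=59] avail[A=31 B=27 C=56 D=19 E=57] open={R1,R2,R3,R4,R7,R8}
Step 11: cancel R4 -> on_hand[A=31 B=38 C=56 D=28 E=59] avail[A=31 B=27 C=56 D=19 E=59] open={R1,R2,R3,R7,R8}
Step 12: reserve R9 E 9 -> on_hand[A=31 B=38 C=56 D=28 E=59] avail[A=31 B=27 C=56 D=19 E=50] open={R1,R2,R3,R7,R8,R9}
Step 13: reserve R10 B 5 -> on_hand[A=31 B=38 C=56 D=28 E=59] avail[A=31 B=22 C=56 D=19 E=50] open={R1,R10,R2,R3,R7,R8,R9}
Step 14: commit R2 -> on_hand[A=31 B=38 C=56 D=26 E=59] avail[A=31 B=22 C=56 D=19 E=50] open={R1,R10,R3,R7,R8,R9}
Step 15: cancel R7 -> on_hand[A=31 B=38 C=56 D=26 E=59] avail[A=31 B=22 C=56 D=21 E=50] open={R1,R10,R3,R8,R9}
Step 16: reserve R11 E 9 -> on_hand[A=31 B=38 C=56 D=26 E=59] avail[A=31 B=22 C=56 D=21 E=41] open={R1,R10,R11,R3,R8,R9}
Step 17: reserve R12 C 5 -> on_hand[A=31 B=38 C=56 D=26 E=59] avail[A=31 B=22 C=51 D=21 E=41] open={R1,R10,R11,R12,R3,R8,R9}
Step 18: reserve R13 A 6 -> on_hand[A=31 B=38 C=56 D=26 E=59] avail[A=25 B=22 C=51 D=21 E=41] open={R1,R10,R11,R12,R13,R3,R8,R9}
Step 19: reserve R14 C 9 -> on_hand[A=31 B=38 C=56 D=26 E=59] avail[A=25 B=22 C=42 D=21 E=41] open={R1,R10,R11,R12,R13,R14,R3,R8,R9}
Step 20: commit R9 -> on_hand[A=31 B=38 C=56 D=26 E=50] avail[A=25 B=22 C=42 D=21 E=41] open={R1,R10,R11,R12,R13,R14,R3,R8}

Answer: A: 25
B: 22
C: 42
D: 21
E: 41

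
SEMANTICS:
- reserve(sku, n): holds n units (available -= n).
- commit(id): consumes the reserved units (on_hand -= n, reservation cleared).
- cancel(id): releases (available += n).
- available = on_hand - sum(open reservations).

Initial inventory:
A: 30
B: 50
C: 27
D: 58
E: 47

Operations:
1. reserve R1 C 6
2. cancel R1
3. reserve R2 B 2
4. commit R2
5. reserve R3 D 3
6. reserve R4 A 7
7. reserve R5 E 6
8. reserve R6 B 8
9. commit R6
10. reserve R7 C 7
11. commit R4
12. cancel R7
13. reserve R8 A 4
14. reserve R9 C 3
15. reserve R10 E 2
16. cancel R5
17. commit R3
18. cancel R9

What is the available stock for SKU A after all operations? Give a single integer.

Step 1: reserve R1 C 6 -> on_hand[A=30 B=50 C=27 D=58 E=47] avail[A=30 B=50 C=21 D=58 E=47] open={R1}
Step 2: cancel R1 -> on_hand[A=30 B=50 C=27 D=58 E=47] avail[A=30 B=50 C=27 D=58 E=47] open={}
Step 3: reserve R2 B 2 -> on_hand[A=30 B=50 C=27 D=58 E=47] avail[A=30 B=48 C=27 D=58 E=47] open={R2}
Step 4: commit R2 -> on_hand[A=30 B=48 C=27 D=58 E=47] avail[A=30 B=48 C=27 D=58 E=47] open={}
Step 5: reserve R3 D 3 -> on_hand[A=30 B=48 C=27 D=58 E=47] avail[A=30 B=48 C=27 D=55 E=47] open={R3}
Step 6: reserve R4 A 7 -> on_hand[A=30 B=48 C=27 D=58 E=47] avail[A=23 B=48 C=27 D=55 E=47] open={R3,R4}
Step 7: reserve R5 E 6 -> on_hand[A=30 B=48 C=27 D=58 E=47] avail[A=23 B=48 C=27 D=55 E=41] open={R3,R4,R5}
Step 8: reserve R6 B 8 -> on_hand[A=30 B=48 C=27 D=58 E=47] avail[A=23 B=40 C=27 D=55 E=41] open={R3,R4,R5,R6}
Step 9: commit R6 -> on_hand[A=30 B=40 C=27 D=58 E=47] avail[A=23 B=40 C=27 D=55 E=41] open={R3,R4,R5}
Step 10: reserve R7 C 7 -> on_hand[A=30 B=40 C=27 D=58 E=47] avail[A=23 B=40 C=20 D=55 E=41] open={R3,R4,R5,R7}
Step 11: commit R4 -> on_hand[A=23 B=40 C=27 D=58 E=47] avail[A=23 B=40 C=20 D=55 E=41] open={R3,R5,R7}
Step 12: cancel R7 -> on_hand[A=23 B=40 C=27 D=58 E=47] avail[A=23 B=40 C=27 D=55 E=41] open={R3,R5}
Step 13: reserve R8 A 4 -> on_hand[A=23 B=40 C=27 D=58 E=47] avail[A=19 B=40 C=27 D=55 E=41] open={R3,R5,R8}
Step 14: reserve R9 C 3 -> on_hand[A=23 B=40 C=27 D=58 E=47] avail[A=19 B=40 C=24 D=55 E=41] open={R3,R5,R8,R9}
Step 15: reserve R10 E 2 -> on_hand[A=23 B=40 C=27 D=58 E=47] avail[A=19 B=40 C=24 D=55 E=39] open={R10,R3,R5,R8,R9}
Step 16: cancel R5 -> on_hand[A=23 B=40 C=27 D=58 E=47] avail[A=19 B=40 C=24 D=55 E=45] open={R10,R3,R8,R9}
Step 17: commit R3 -> on_hand[A=23 B=40 C=27 D=55 E=47] avail[A=19 B=40 C=24 D=55 E=45] open={R10,R8,R9}
Step 18: cancel R9 -> on_hand[A=23 B=40 C=27 D=55 E=47] avail[A=19 B=40 C=27 D=55 E=45] open={R10,R8}
Final available[A] = 19

Answer: 19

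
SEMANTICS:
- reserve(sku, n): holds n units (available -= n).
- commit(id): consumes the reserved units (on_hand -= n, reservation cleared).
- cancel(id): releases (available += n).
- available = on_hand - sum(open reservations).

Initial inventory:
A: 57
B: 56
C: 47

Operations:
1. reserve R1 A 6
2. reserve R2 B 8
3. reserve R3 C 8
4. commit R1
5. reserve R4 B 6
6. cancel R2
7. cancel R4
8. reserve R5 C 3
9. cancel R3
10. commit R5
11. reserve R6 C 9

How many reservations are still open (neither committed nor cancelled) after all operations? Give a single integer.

Step 1: reserve R1 A 6 -> on_hand[A=57 B=56 C=47] avail[A=51 B=56 C=47] open={R1}
Step 2: reserve R2 B 8 -> on_hand[A=57 B=56 C=47] avail[A=51 B=48 C=47] open={R1,R2}
Step 3: reserve R3 C 8 -> on_hand[A=57 B=56 C=47] avail[A=51 B=48 C=39] open={R1,R2,R3}
Step 4: commit R1 -> on_hand[A=51 B=56 C=47] avail[A=51 B=48 C=39] open={R2,R3}
Step 5: reserve R4 B 6 -> on_hand[A=51 B=56 C=47] avail[A=51 B=42 C=39] open={R2,R3,R4}
Step 6: cancel R2 -> on_hand[A=51 B=56 C=47] avail[A=51 B=50 C=39] open={R3,R4}
Step 7: cancel R4 -> on_hand[A=51 B=56 C=47] avail[A=51 B=56 C=39] open={R3}
Step 8: reserve R5 C 3 -> on_hand[A=51 B=56 C=47] avail[A=51 B=56 C=36] open={R3,R5}
Step 9: cancel R3 -> on_hand[A=51 B=56 C=47] avail[A=51 B=56 C=44] open={R5}
Step 10: commit R5 -> on_hand[A=51 B=56 C=44] avail[A=51 B=56 C=44] open={}
Step 11: reserve R6 C 9 -> on_hand[A=51 B=56 C=44] avail[A=51 B=56 C=35] open={R6}
Open reservations: ['R6'] -> 1

Answer: 1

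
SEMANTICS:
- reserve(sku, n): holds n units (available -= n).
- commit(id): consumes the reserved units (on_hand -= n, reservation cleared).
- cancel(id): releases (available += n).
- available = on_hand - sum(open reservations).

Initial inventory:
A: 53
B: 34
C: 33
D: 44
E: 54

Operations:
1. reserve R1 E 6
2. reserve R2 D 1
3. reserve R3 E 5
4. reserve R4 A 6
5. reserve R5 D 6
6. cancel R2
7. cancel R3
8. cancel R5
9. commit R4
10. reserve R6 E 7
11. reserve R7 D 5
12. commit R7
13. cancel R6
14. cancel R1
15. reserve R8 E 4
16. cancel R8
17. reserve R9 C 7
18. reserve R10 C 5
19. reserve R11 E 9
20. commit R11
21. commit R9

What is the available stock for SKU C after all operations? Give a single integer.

Answer: 21

Derivation:
Step 1: reserve R1 E 6 -> on_hand[A=53 B=34 C=33 D=44 E=54] avail[A=53 B=34 C=33 D=44 E=48] open={R1}
Step 2: reserve R2 D 1 -> on_hand[A=53 B=34 C=33 D=44 E=54] avail[A=53 B=34 C=33 D=43 E=48] open={R1,R2}
Step 3: reserve R3 E 5 -> on_hand[A=53 B=34 C=33 D=44 E=54] avail[A=53 B=34 C=33 D=43 E=43] open={R1,R2,R3}
Step 4: reserve R4 A 6 -> on_hand[A=53 B=34 C=33 D=44 E=54] avail[A=47 B=34 C=33 D=43 E=43] open={R1,R2,R3,R4}
Step 5: reserve R5 D 6 -> on_hand[A=53 B=34 C=33 D=44 E=54] avail[A=47 B=34 C=33 D=37 E=43] open={R1,R2,R3,R4,R5}
Step 6: cancel R2 -> on_hand[A=53 B=34 C=33 D=44 E=54] avail[A=47 B=34 C=33 D=38 E=43] open={R1,R3,R4,R5}
Step 7: cancel R3 -> on_hand[A=53 B=34 C=33 D=44 E=54] avail[A=47 B=34 C=33 D=38 E=48] open={R1,R4,R5}
Step 8: cancel R5 -> on_hand[A=53 B=34 C=33 D=44 E=54] avail[A=47 B=34 C=33 D=44 E=48] open={R1,R4}
Step 9: commit R4 -> on_hand[A=47 B=34 C=33 D=44 E=54] avail[A=47 B=34 C=33 D=44 E=48] open={R1}
Step 10: reserve R6 E 7 -> on_hand[A=47 B=34 C=33 D=44 E=54] avail[A=47 B=34 C=33 D=44 E=41] open={R1,R6}
Step 11: reserve R7 D 5 -> on_hand[A=47 B=34 C=33 D=44 E=54] avail[A=47 B=34 C=33 D=39 E=41] open={R1,R6,R7}
Step 12: commit R7 -> on_hand[A=47 B=34 C=33 D=39 E=54] avail[A=47 B=34 C=33 D=39 E=41] open={R1,R6}
Step 13: cancel R6 -> on_hand[A=47 B=34 C=33 D=39 E=54] avail[A=47 B=34 C=33 D=39 E=48] open={R1}
Step 14: cancel R1 -> on_hand[A=47 B=34 C=33 D=39 E=54] avail[A=47 B=34 C=33 D=39 E=54] open={}
Step 15: reserve R8 E 4 -> on_hand[A=47 B=34 C=33 D=39 E=54] avail[A=47 B=34 C=33 D=39 E=50] open={R8}
Step 16: cancel R8 -> on_hand[A=47 B=34 C=33 D=39 E=54] avail[A=47 B=34 C=33 D=39 E=54] open={}
Step 17: reserve R9 C 7 -> on_hand[A=47 B=34 C=33 D=39 E=54] avail[A=47 B=34 C=26 D=39 E=54] open={R9}
Step 18: reserve R10 C 5 -> on_hand[A=47 B=34 C=33 D=39 E=54] avail[A=47 B=34 C=21 D=39 E=54] open={R10,R9}
Step 19: reserve R11 E 9 -> on_hand[A=47 B=34 C=33 D=39 E=54] avail[A=47 B=34 C=21 D=39 E=45] open={R10,R11,R9}
Step 20: commit R11 -> on_hand[A=47 B=34 C=33 D=39 E=45] avail[A=47 B=34 C=21 D=39 E=45] open={R10,R9}
Step 21: commit R9 -> on_hand[A=47 B=34 C=26 D=39 E=45] avail[A=47 B=34 C=21 D=39 E=45] open={R10}
Final available[C] = 21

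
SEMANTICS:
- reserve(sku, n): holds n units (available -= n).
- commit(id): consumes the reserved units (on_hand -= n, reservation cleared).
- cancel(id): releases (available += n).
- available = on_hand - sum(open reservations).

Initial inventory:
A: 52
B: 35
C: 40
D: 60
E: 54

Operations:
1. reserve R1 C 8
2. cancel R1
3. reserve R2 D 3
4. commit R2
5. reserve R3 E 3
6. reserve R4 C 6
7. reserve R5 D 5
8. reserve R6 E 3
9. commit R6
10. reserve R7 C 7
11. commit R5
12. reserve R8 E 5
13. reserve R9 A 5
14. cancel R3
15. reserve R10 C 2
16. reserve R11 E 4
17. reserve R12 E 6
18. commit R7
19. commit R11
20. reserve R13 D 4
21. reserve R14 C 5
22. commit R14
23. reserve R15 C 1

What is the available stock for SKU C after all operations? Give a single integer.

Answer: 19

Derivation:
Step 1: reserve R1 C 8 -> on_hand[A=52 B=35 C=40 D=60 E=54] avail[A=52 B=35 C=32 D=60 E=54] open={R1}
Step 2: cancel R1 -> on_hand[A=52 B=35 C=40 D=60 E=54] avail[A=52 B=35 C=40 D=60 E=54] open={}
Step 3: reserve R2 D 3 -> on_hand[A=52 B=35 C=40 D=60 E=54] avail[A=52 B=35 C=40 D=57 E=54] open={R2}
Step 4: commit R2 -> on_hand[A=52 B=35 C=40 D=57 E=54] avail[A=52 B=35 C=40 D=57 E=54] open={}
Step 5: reserve R3 E 3 -> on_hand[A=52 B=35 C=40 D=57 E=54] avail[A=52 B=35 C=40 D=57 E=51] open={R3}
Step 6: reserve R4 C 6 -> on_hand[A=52 B=35 C=40 D=57 E=54] avail[A=52 B=35 C=34 D=57 E=51] open={R3,R4}
Step 7: reserve R5 D 5 -> on_hand[A=52 B=35 C=40 D=57 E=54] avail[A=52 B=35 C=34 D=52 E=51] open={R3,R4,R5}
Step 8: reserve R6 E 3 -> on_hand[A=52 B=35 C=40 D=57 E=54] avail[A=52 B=35 C=34 D=52 E=48] open={R3,R4,R5,R6}
Step 9: commit R6 -> on_hand[A=52 B=35 C=40 D=57 E=51] avail[A=52 B=35 C=34 D=52 E=48] open={R3,R4,R5}
Step 10: reserve R7 C 7 -> on_hand[A=52 B=35 C=40 D=57 E=51] avail[A=52 B=35 C=27 D=52 E=48] open={R3,R4,R5,R7}
Step 11: commit R5 -> on_hand[A=52 B=35 C=40 D=52 E=51] avail[A=52 B=35 C=27 D=52 E=48] open={R3,R4,R7}
Step 12: reserve R8 E 5 -> on_hand[A=52 B=35 C=40 D=52 E=51] avail[A=52 B=35 C=27 D=52 E=43] open={R3,R4,R7,R8}
Step 13: reserve R9 A 5 -> on_hand[A=52 B=35 C=40 D=52 E=51] avail[A=47 B=35 C=27 D=52 E=43] open={R3,R4,R7,R8,R9}
Step 14: cancel R3 -> on_hand[A=52 B=35 C=40 D=52 E=51] avail[A=47 B=35 C=27 D=52 E=46] open={R4,R7,R8,R9}
Step 15: reserve R10 C 2 -> on_hand[A=52 B=35 C=40 D=52 E=51] avail[A=47 B=35 C=25 D=52 E=46] open={R10,R4,R7,R8,R9}
Step 16: reserve R11 E 4 -> on_hand[A=52 B=35 C=40 D=52 E=51] avail[A=47 B=35 C=25 D=52 E=42] open={R10,R11,R4,R7,R8,R9}
Step 17: reserve R12 E 6 -> on_hand[A=52 B=35 C=40 D=52 E=51] avail[A=47 B=35 C=25 D=52 E=36] open={R10,R11,R12,R4,R7,R8,R9}
Step 18: commit R7 -> on_hand[A=52 B=35 C=33 D=52 E=51] avail[A=47 B=35 C=25 D=52 E=36] open={R10,R11,R12,R4,R8,R9}
Step 19: commit R11 -> on_hand[A=52 B=35 C=33 D=52 E=47] avail[A=47 B=35 C=25 D=52 E=36] open={R10,R12,R4,R8,R9}
Step 20: reserve R13 D 4 -> on_hand[A=52 B=35 C=33 D=52 E=47] avail[A=47 B=35 C=25 D=48 E=36] open={R10,R12,R13,R4,R8,R9}
Step 21: reserve R14 C 5 -> on_hand[A=52 B=35 C=33 D=52 E=47] avail[A=47 B=35 C=20 D=48 E=36] open={R10,R12,R13,R14,R4,R8,R9}
Step 22: commit R14 -> on_hand[A=52 B=35 C=28 D=52 E=47] avail[A=47 B=35 C=20 D=48 E=36] open={R10,R12,R13,R4,R8,R9}
Step 23: reserve R15 C 1 -> on_hand[A=52 B=35 C=28 D=52 E=47] avail[A=47 B=35 C=19 D=48 E=36] open={R10,R12,R13,R15,R4,R8,R9}
Final available[C] = 19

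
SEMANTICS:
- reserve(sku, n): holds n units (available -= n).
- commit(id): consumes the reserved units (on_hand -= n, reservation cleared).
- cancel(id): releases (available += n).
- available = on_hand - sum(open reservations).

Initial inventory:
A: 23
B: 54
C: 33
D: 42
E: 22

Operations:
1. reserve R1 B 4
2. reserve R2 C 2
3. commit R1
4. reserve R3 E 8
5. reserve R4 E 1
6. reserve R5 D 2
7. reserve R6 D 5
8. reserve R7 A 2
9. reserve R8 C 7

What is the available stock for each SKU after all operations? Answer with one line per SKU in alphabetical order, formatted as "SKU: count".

Step 1: reserve R1 B 4 -> on_hand[A=23 B=54 C=33 D=42 E=22] avail[A=23 B=50 C=33 D=42 E=22] open={R1}
Step 2: reserve R2 C 2 -> on_hand[A=23 B=54 C=33 D=42 E=22] avail[A=23 B=50 C=31 D=42 E=22] open={R1,R2}
Step 3: commit R1 -> on_hand[A=23 B=50 C=33 D=42 E=22] avail[A=23 B=50 C=31 D=42 E=22] open={R2}
Step 4: reserve R3 E 8 -> on_hand[A=23 B=50 C=33 D=42 E=22] avail[A=23 B=50 C=31 D=42 E=14] open={R2,R3}
Step 5: reserve R4 E 1 -> on_hand[A=23 B=50 C=33 D=42 E=22] avail[A=23 B=50 C=31 D=42 E=13] open={R2,R3,R4}
Step 6: reserve R5 D 2 -> on_hand[A=23 B=50 C=33 D=42 E=22] avail[A=23 B=50 C=31 D=40 E=13] open={R2,R3,R4,R5}
Step 7: reserve R6 D 5 -> on_hand[A=23 B=50 C=33 D=42 E=22] avail[A=23 B=50 C=31 D=35 E=13] open={R2,R3,R4,R5,R6}
Step 8: reserve R7 A 2 -> on_hand[A=23 B=50 C=33 D=42 E=22] avail[A=21 B=50 C=31 D=35 E=13] open={R2,R3,R4,R5,R6,R7}
Step 9: reserve R8 C 7 -> on_hand[A=23 B=50 C=33 D=42 E=22] avail[A=21 B=50 C=24 D=35 E=13] open={R2,R3,R4,R5,R6,R7,R8}

Answer: A: 21
B: 50
C: 24
D: 35
E: 13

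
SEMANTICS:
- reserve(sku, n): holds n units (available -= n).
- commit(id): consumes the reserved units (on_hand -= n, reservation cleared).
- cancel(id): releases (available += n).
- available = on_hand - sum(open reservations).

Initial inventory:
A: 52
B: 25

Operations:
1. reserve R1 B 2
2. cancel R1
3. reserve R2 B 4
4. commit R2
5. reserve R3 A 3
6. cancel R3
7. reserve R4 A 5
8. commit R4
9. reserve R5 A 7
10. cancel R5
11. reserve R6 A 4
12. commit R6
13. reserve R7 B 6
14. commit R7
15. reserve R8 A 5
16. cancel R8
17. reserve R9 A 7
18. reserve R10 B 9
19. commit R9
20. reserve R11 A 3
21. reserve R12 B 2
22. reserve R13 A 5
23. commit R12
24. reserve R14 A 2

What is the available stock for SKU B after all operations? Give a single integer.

Answer: 4

Derivation:
Step 1: reserve R1 B 2 -> on_hand[A=52 B=25] avail[A=52 B=23] open={R1}
Step 2: cancel R1 -> on_hand[A=52 B=25] avail[A=52 B=25] open={}
Step 3: reserve R2 B 4 -> on_hand[A=52 B=25] avail[A=52 B=21] open={R2}
Step 4: commit R2 -> on_hand[A=52 B=21] avail[A=52 B=21] open={}
Step 5: reserve R3 A 3 -> on_hand[A=52 B=21] avail[A=49 B=21] open={R3}
Step 6: cancel R3 -> on_hand[A=52 B=21] avail[A=52 B=21] open={}
Step 7: reserve R4 A 5 -> on_hand[A=52 B=21] avail[A=47 B=21] open={R4}
Step 8: commit R4 -> on_hand[A=47 B=21] avail[A=47 B=21] open={}
Step 9: reserve R5 A 7 -> on_hand[A=47 B=21] avail[A=40 B=21] open={R5}
Step 10: cancel R5 -> on_hand[A=47 B=21] avail[A=47 B=21] open={}
Step 11: reserve R6 A 4 -> on_hand[A=47 B=21] avail[A=43 B=21] open={R6}
Step 12: commit R6 -> on_hand[A=43 B=21] avail[A=43 B=21] open={}
Step 13: reserve R7 B 6 -> on_hand[A=43 B=21] avail[A=43 B=15] open={R7}
Step 14: commit R7 -> on_hand[A=43 B=15] avail[A=43 B=15] open={}
Step 15: reserve R8 A 5 -> on_hand[A=43 B=15] avail[A=38 B=15] open={R8}
Step 16: cancel R8 -> on_hand[A=43 B=15] avail[A=43 B=15] open={}
Step 17: reserve R9 A 7 -> on_hand[A=43 B=15] avail[A=36 B=15] open={R9}
Step 18: reserve R10 B 9 -> on_hand[A=43 B=15] avail[A=36 B=6] open={R10,R9}
Step 19: commit R9 -> on_hand[A=36 B=15] avail[A=36 B=6] open={R10}
Step 20: reserve R11 A 3 -> on_hand[A=36 B=15] avail[A=33 B=6] open={R10,R11}
Step 21: reserve R12 B 2 -> on_hand[A=36 B=15] avail[A=33 B=4] open={R10,R11,R12}
Step 22: reserve R13 A 5 -> on_hand[A=36 B=15] avail[A=28 B=4] open={R10,R11,R12,R13}
Step 23: commit R12 -> on_hand[A=36 B=13] avail[A=28 B=4] open={R10,R11,R13}
Step 24: reserve R14 A 2 -> on_hand[A=36 B=13] avail[A=26 B=4] open={R10,R11,R13,R14}
Final available[B] = 4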